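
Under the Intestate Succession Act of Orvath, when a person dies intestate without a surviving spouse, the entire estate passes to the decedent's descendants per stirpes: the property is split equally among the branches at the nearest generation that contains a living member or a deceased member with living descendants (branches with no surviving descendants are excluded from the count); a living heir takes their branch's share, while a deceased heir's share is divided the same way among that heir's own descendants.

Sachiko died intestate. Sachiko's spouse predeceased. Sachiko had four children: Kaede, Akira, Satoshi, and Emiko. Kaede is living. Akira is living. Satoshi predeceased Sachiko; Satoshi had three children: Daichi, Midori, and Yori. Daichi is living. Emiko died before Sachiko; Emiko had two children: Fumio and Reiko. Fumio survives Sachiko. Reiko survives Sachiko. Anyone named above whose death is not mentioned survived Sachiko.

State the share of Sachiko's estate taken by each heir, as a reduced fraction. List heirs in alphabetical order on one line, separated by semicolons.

There is no surviving spouse, so the entire estate passes to Sachiko's descendants per stirpes.
The estate is divided into 4 equal shares of 1/4 among Kaede, Akira, Satoshi, Emiko.
Kaede is living and takes 1/4.
Akira is living and takes 1/4.
Satoshi predeceased; the 1/4 allotted to Satoshi's branch passes to Satoshi's issue by representation.
The 1/4 is divided into 3 equal shares of 1/12 among Daichi, Midori, Yori.
Daichi is living and takes 1/12.
Midori is living and takes 1/12.
Yori is living and takes 1/12.
Emiko predeceased; the 1/4 allotted to Emiko's branch passes to Emiko's issue by representation.
The 1/4 is divided into 2 equal shares of 1/8 among Fumio, Reiko.
Fumio is living and takes 1/8.
Reiko is living and takes 1/8.

Akira 1/4; Daichi 1/12; Fumio 1/8; Kaede 1/4; Midori 1/12; Reiko 1/8; Yori 1/12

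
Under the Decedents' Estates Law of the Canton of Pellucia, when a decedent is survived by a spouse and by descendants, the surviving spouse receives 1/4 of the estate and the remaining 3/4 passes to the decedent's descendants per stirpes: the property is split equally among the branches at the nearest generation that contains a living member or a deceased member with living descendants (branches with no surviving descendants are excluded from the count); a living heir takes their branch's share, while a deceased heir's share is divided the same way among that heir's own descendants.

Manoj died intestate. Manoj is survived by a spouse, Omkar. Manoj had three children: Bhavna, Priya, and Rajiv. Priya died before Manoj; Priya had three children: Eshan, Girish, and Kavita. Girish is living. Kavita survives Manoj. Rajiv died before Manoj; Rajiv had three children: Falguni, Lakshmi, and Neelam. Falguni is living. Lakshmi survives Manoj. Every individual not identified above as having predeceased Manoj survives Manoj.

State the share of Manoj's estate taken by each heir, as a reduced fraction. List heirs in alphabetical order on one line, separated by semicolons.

Omkar, as surviving spouse, takes 1/4.
The remaining 3/4 passes to Manoj's descendants per stirpes.
The 3/4 is divided into 3 equal shares of 1/4 among Bhavna, Priya, Rajiv.
Bhavna is living and takes 1/4.
Priya predeceased; the 1/4 allotted to Priya's branch passes to Priya's issue by representation.
The 1/4 is divided into 3 equal shares of 1/12 among Eshan, Girish, Kavita.
Eshan is living and takes 1/12.
Girish is living and takes 1/12.
Kavita is living and takes 1/12.
Rajiv predeceased; the 1/4 allotted to Rajiv's branch passes to Rajiv's issue by representation.
The 1/4 is divided into 3 equal shares of 1/12 among Falguni, Lakshmi, Neelam.
Falguni is living and takes 1/12.
Lakshmi is living and takes 1/12.
Neelam is living and takes 1/12.

Bhavna 1/4; Eshan 1/12; Falguni 1/12; Girish 1/12; Kavita 1/12; Lakshmi 1/12; Neelam 1/12; Omkar 1/4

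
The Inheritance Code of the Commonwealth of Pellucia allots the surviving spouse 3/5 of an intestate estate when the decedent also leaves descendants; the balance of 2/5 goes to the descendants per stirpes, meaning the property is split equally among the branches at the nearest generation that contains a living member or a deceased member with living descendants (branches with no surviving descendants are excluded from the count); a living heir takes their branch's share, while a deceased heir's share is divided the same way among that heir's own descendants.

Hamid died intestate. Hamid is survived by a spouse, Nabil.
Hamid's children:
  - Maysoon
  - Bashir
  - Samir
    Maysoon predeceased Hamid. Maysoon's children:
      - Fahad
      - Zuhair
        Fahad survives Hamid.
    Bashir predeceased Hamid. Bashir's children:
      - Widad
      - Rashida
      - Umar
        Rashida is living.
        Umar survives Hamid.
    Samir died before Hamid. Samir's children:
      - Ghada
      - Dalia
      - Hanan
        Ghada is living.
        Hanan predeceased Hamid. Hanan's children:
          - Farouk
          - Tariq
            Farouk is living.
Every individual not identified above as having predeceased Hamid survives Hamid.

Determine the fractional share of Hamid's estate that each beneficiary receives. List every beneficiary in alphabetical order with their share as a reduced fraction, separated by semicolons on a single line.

Nabil, as surviving spouse, takes 3/5.
The remaining 2/5 passes to Hamid's descendants per stirpes.
The 2/5 is divided into 3 equal shares of 2/15 among Maysoon, Bashir, Samir.
Maysoon predeceased; the 2/15 allotted to Maysoon's branch passes to Maysoon's issue by representation.
The 2/15 is divided into 2 equal shares of 1/15 among Fahad, Zuhair.
Fahad is living and takes 1/15.
Zuhair is living and takes 1/15.
Bashir predeceased; the 2/15 allotted to Bashir's branch passes to Bashir's issue by representation.
The 2/15 is divided into 3 equal shares of 2/45 among Widad, Rashida, Umar.
Widad is living and takes 2/45.
Rashida is living and takes 2/45.
Umar is living and takes 2/45.
Samir predeceased; the 2/15 allotted to Samir's branch passes to Samir's issue by representation.
The 2/15 is divided into 3 equal shares of 2/45 among Ghada, Dalia, Hanan.
Ghada is living and takes 2/45.
Dalia is living and takes 2/45.
Hanan predeceased; the 2/45 allotted to Hanan's branch passes to Hanan's issue by representation.
The 2/45 is divided into 2 equal shares of 1/45 among Farouk, Tariq.
Farouk is living and takes 1/45.
Tariq is living and takes 1/45.

Dalia 2/45; Fahad 1/15; Farouk 1/45; Ghada 2/45; Nabil 3/5; Rashida 2/45; Tariq 1/45; Umar 2/45; Widad 2/45; Zuhair 1/15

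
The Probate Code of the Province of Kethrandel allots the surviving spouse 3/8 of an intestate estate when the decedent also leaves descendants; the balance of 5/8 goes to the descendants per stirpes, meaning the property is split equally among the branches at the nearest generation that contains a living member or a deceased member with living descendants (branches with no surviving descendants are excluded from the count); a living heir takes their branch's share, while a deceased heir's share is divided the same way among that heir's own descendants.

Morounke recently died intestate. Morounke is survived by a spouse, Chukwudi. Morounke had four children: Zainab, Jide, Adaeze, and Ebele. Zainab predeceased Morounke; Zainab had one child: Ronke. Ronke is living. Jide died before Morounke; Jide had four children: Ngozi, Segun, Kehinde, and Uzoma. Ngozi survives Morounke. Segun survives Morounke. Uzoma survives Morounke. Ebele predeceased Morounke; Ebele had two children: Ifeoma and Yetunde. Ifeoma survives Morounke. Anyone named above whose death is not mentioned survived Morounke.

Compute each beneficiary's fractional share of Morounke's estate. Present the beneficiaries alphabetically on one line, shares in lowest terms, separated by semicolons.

Adaeze 5/32; Chukwudi 3/8; Ifeoma 5/64; Kehinde 5/128; Ngozi 5/128; Ronke 5/32; Segun 5/128; Uzoma 5/128; Yetunde 5/64

Chukwudi, as surviving spouse, takes 3/8.
The remaining 5/8 passes to Morounke's descendants per stirpes.
The 5/8 is divided into 4 equal shares of 5/32 among Zainab, Jide, Adaeze, Ebele.
Zainab predeceased; the 5/32 allotted to Zainab's branch passes to Zainab's issue by representation.
Ronke is the sole taker at this level and receives the full 5/32.
Jide predeceased; the 5/32 allotted to Jide's branch passes to Jide's issue by representation.
The 5/32 is divided into 4 equal shares of 5/128 among Ngozi, Segun, Kehinde, Uzoma.
Ngozi is living and takes 5/128.
Segun is living and takes 5/128.
Kehinde is living and takes 5/128.
Uzoma is living and takes 5/128.
Adaeze is living and takes 5/32.
Ebele predeceased; the 5/32 allotted to Ebele's branch passes to Ebele's issue by representation.
The 5/32 is divided into 2 equal shares of 5/64 among Ifeoma, Yetunde.
Ifeoma is living and takes 5/64.
Yetunde is living and takes 5/64.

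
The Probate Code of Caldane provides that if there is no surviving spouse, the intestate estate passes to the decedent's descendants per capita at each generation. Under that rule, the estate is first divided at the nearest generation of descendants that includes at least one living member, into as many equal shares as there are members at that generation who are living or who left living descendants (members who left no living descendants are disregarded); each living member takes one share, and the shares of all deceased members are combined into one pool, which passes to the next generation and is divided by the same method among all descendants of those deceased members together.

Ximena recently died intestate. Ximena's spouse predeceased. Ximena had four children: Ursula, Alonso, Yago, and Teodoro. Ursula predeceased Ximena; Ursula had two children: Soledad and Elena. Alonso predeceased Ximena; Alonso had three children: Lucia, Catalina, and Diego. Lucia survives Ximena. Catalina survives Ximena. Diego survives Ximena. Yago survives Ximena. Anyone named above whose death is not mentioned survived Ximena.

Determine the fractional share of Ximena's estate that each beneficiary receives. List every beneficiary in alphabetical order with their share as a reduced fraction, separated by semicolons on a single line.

There is no surviving spouse, so the entire estate passes to Ximena's descendants per capita at each generation.
At generation 1 (Ursula, Alonso, Yago, Teodoro) there are 4 shares of (1)/4 = 1/4 each.
Living: Yago and Teodoro — each takes 1/4.
Deceased: Ursula and Alonso. Their combined 1/2 is pooled and carried to generation 2.
At generation 2 (Soledad, Elena, Lucia, Catalina, Diego) there are 5 shares of (1/2)/5 = 1/10 each.
Living: Soledad, Elena, Lucia, Catalina, and Diego — each takes 1/10.

Catalina 1/10; Diego 1/10; Elena 1/10; Lucia 1/10; Soledad 1/10; Teodoro 1/4; Yago 1/4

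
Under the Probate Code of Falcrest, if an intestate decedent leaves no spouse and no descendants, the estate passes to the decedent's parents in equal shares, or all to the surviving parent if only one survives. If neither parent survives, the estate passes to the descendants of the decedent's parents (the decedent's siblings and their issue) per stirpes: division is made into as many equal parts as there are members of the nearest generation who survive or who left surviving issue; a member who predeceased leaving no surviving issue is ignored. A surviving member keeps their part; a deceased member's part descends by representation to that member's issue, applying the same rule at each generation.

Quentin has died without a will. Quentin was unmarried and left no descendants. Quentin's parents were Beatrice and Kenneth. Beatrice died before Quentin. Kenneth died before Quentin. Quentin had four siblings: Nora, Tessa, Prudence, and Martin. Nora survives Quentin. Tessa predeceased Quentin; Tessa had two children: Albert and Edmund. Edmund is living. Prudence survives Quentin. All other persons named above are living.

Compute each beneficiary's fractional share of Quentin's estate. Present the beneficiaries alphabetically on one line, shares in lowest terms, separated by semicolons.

Albert 1/8; Edmund 1/8; Martin 1/4; Nora 1/4; Prudence 1/4

Neither parent survives and there are no descendants, so the estate passes to Quentin's siblings and their issue per stirpes.
The estate is divided into 4 equal shares of 1/4 among Nora, Tessa, Prudence, Martin.
Nora is living and takes 1/4.
Tessa predeceased; the 1/4 allotted to Tessa's branch passes to Tessa's issue by representation.
The 1/4 is divided into 2 equal shares of 1/8 among Albert, Edmund.
Albert is living and takes 1/8.
Edmund is living and takes 1/8.
Prudence is living and takes 1/4.
Martin is living and takes 1/4.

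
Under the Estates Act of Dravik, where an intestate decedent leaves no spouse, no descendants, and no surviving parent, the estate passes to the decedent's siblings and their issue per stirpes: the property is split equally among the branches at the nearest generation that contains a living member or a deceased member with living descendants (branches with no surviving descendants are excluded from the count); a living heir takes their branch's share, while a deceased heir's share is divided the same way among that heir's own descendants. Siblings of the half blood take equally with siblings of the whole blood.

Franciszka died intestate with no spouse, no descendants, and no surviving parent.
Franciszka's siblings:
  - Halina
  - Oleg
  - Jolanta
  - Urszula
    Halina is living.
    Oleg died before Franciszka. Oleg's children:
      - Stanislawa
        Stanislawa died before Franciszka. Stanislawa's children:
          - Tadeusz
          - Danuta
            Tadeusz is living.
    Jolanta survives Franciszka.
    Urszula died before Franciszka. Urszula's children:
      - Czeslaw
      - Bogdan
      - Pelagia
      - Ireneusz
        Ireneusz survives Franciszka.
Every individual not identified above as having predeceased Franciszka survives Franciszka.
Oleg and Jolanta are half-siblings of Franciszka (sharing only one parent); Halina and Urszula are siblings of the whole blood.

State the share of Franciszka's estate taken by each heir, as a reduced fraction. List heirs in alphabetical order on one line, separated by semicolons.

Bogdan 1/16; Czeslaw 1/16; Danuta 1/8; Halina 1/4; Ireneusz 1/16; Jolanta 1/4; Pelagia 1/16; Tadeusz 1/8

No spouse, descendants, or parent survives, so the estate passes to Franciszka's siblings per stirpes.
Half-blood and whole-blood siblings take equally under the stated rule.
The estate is divided into 4 equal shares of 1/4 among Halina, Oleg, Jolanta, Urszula.
Halina is living and takes 1/4.
Oleg predeceased; the 1/4 allotted to Oleg's branch passes to Oleg's issue by representation.
Stanislawa's line is the sole branch at this level, so the full 1/4 passes to Stanislawa's issue by representation.
The 1/4 is divided into 2 equal shares of 1/8 among Tadeusz, Danuta.
Tadeusz is living and takes 1/8.
Danuta is living and takes 1/8.
Jolanta is living and takes 1/4.
Urszula predeceased; the 1/4 allotted to Urszula's branch passes to Urszula's issue by representation.
The 1/4 is divided into 4 equal shares of 1/16 among Czeslaw, Bogdan, Pelagia, Ireneusz.
Czeslaw is living and takes 1/16.
Bogdan is living and takes 1/16.
Pelagia is living and takes 1/16.
Ireneusz is living and takes 1/16.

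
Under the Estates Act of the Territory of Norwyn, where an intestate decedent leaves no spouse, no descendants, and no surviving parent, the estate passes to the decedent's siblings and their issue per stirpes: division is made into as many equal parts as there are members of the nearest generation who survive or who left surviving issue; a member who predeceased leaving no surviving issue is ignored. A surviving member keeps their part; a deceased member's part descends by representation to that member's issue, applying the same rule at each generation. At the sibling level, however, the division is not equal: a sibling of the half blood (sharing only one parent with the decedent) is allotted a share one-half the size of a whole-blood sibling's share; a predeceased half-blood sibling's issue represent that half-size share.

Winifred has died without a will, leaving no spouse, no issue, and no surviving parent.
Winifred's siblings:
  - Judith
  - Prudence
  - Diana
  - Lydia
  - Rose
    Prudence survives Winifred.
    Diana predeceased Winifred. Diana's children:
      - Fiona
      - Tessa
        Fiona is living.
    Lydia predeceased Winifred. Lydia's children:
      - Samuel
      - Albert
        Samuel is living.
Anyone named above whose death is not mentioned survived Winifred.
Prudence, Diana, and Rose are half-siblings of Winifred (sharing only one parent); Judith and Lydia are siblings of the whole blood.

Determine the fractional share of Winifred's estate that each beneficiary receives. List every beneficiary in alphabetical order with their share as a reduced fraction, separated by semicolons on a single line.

No spouse, descendants, or parent survives, so the estate passes to Winifred's siblings per stirpes.
Half-blood siblings count for one-half the weight of whole-blood siblings at the initial division.
Dividing 1 in proportion to weights (total weight 7/2): Judith (weight 1) → 2/7; Prudence (weight 1/2) → 1/7; Diana (weight 1/2) → 1/7; Lydia (weight 1) → 2/7; Rose (weight 1/2) → 1/7.
Judith is living and takes 2/7.
Prudence is living and takes 1/7.
Diana predeceased; the 1/7 allotted to Diana's branch passes to Diana's issue by representation.
The 1/7 is divided into 2 equal shares of 1/14 among Fiona, Tessa.
Fiona is living and takes 1/14.
Tessa is living and takes 1/14.
Lydia predeceased; the 2/7 allotted to Lydia's branch passes to Lydia's issue by representation.
The 2/7 is divided into 2 equal shares of 1/7 among Samuel, Albert.
Samuel is living and takes 1/7.
Albert is living and takes 1/7.
Rose is living and takes 1/7.

Albert 1/7; Fiona 1/14; Judith 2/7; Prudence 1/7; Rose 1/7; Samuel 1/7; Tessa 1/14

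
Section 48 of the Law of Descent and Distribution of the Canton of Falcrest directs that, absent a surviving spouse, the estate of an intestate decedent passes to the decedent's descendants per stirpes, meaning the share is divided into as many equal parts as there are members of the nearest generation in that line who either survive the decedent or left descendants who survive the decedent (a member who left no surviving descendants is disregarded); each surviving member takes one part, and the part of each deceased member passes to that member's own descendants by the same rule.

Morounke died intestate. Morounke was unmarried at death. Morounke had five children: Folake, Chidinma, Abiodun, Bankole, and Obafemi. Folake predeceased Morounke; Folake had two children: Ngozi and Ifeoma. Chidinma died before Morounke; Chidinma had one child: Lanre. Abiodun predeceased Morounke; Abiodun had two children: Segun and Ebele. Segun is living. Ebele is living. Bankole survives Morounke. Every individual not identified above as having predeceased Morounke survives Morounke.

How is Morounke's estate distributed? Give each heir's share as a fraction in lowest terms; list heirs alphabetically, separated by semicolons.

Bankole 1/5; Ebele 1/10; Ifeoma 1/10; Lanre 1/5; Ngozi 1/10; Obafemi 1/5; Segun 1/10

There is no surviving spouse, so the entire estate passes to Morounke's descendants per stirpes.
The estate is divided into 5 equal shares of 1/5 among Folake, Chidinma, Abiodun, Bankole, Obafemi.
Folake predeceased; the 1/5 allotted to Folake's branch passes to Folake's issue by representation.
The 1/5 is divided into 2 equal shares of 1/10 among Ngozi, Ifeoma.
Ngozi is living and takes 1/10.
Ifeoma is living and takes 1/10.
Chidinma predeceased; the 1/5 allotted to Chidinma's branch passes to Chidinma's issue by representation.
Lanre is the sole taker at this level and receives the full 1/5.
Abiodun predeceased; the 1/5 allotted to Abiodun's branch passes to Abiodun's issue by representation.
The 1/5 is divided into 2 equal shares of 1/10 among Segun, Ebele.
Segun is living and takes 1/10.
Ebele is living and takes 1/10.
Bankole is living and takes 1/5.
Obafemi is living and takes 1/5.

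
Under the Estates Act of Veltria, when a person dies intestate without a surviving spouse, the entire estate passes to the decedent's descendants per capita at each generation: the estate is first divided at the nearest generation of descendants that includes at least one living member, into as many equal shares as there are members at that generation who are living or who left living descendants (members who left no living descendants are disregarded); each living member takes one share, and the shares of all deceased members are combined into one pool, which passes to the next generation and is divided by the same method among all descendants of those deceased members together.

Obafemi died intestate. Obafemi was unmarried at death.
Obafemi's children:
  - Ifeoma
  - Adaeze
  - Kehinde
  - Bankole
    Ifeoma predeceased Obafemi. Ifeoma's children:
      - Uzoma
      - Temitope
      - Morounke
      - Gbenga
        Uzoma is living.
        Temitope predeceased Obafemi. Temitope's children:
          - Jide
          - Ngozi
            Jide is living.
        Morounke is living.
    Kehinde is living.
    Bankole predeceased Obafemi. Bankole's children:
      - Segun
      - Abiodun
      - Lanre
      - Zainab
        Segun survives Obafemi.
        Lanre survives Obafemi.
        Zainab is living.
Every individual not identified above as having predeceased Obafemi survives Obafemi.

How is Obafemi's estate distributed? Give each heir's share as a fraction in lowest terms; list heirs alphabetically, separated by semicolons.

There is no surviving spouse, so the entire estate passes to Obafemi's descendants per capita at each generation.
At generation 1 (Ifeoma, Adaeze, Kehinde, Bankole) there are 4 shares of (1)/4 = 1/4 each.
Living: Adaeze and Kehinde — each takes 1/4.
Deceased: Ifeoma and Bankole. Their combined 1/2 is pooled and carried to generation 2.
At generation 2 (Uzoma, Temitope, Morounke, Gbenga, Segun, Abiodun, Lanre, Zainab) there are 8 shares of (1/2)/8 = 1/16 each.
Living: Uzoma, Morounke, Gbenga, Segun, Abiodun, Lanre, and Zainab — each takes 1/16.
Deceased: Temitope. That 1/16 share is carried to generation 3.
At generation 3 (Jide, Ngozi) there are 2 shares of (1/16)/2 = 1/32 each.
Living: Jide and Ngozi — each takes 1/32.

Abiodun 1/16; Adaeze 1/4; Gbenga 1/16; Jide 1/32; Kehinde 1/4; Lanre 1/16; Morounke 1/16; Ngozi 1/32; Segun 1/16; Uzoma 1/16; Zainab 1/16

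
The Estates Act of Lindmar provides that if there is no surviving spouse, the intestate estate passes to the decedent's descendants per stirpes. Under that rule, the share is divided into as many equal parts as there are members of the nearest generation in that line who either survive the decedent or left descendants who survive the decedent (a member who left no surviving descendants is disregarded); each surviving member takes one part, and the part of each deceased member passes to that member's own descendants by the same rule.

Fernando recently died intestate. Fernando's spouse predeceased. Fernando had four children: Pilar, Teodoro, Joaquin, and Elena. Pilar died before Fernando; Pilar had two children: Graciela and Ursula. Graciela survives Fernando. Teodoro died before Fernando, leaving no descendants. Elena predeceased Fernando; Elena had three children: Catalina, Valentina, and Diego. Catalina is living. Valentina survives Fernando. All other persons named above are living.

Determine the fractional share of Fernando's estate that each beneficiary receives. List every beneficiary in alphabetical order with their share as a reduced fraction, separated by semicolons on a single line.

There is no surviving spouse, so the entire estate passes to Fernando's descendants per stirpes.
Teodoro left no surviving issue, so that branch lapses and is disregarded.
The estate is divided into 3 equal shares of 1/3 among Pilar, Joaquin, Elena.
Pilar predeceased; the 1/3 allotted to Pilar's branch passes to Pilar's issue by representation.
The 1/3 is divided into 2 equal shares of 1/6 among Graciela, Ursula.
Graciela is living and takes 1/6.
Ursula is living and takes 1/6.
Joaquin is living and takes 1/3.
Elena predeceased; the 1/3 allotted to Elena's branch passes to Elena's issue by representation.
The 1/3 is divided into 3 equal shares of 1/9 among Catalina, Valentina, Diego.
Catalina is living and takes 1/9.
Valentina is living and takes 1/9.
Diego is living and takes 1/9.

Catalina 1/9; Diego 1/9; Graciela 1/6; Joaquin 1/3; Ursula 1/6; Valentina 1/9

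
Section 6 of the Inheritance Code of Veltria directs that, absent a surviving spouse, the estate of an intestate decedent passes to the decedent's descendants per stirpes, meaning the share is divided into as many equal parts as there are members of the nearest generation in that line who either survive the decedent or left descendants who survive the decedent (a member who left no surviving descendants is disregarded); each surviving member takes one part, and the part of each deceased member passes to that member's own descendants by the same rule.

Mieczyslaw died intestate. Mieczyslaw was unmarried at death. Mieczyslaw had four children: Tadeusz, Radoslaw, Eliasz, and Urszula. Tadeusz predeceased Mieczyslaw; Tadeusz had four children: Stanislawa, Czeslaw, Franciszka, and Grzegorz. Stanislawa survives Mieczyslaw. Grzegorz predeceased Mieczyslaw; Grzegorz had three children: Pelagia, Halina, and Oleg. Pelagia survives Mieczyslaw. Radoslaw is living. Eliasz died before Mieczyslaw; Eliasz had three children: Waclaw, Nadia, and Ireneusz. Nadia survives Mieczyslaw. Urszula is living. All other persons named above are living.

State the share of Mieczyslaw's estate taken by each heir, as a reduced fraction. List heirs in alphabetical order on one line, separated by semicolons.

Czeslaw 1/16; Franciszka 1/16; Halina 1/48; Ireneusz 1/12; Nadia 1/12; Oleg 1/48; Pelagia 1/48; Radoslaw 1/4; Stanislawa 1/16; Urszula 1/4; Waclaw 1/12

There is no surviving spouse, so the entire estate passes to Mieczyslaw's descendants per stirpes.
The estate is divided into 4 equal shares of 1/4 among Tadeusz, Radoslaw, Eliasz, Urszula.
Tadeusz predeceased; the 1/4 allotted to Tadeusz's branch passes to Tadeusz's issue by representation.
The 1/4 is divided into 4 equal shares of 1/16 among Stanislawa, Czeslaw, Franciszka, Grzegorz.
Stanislawa is living and takes 1/16.
Czeslaw is living and takes 1/16.
Franciszka is living and takes 1/16.
Grzegorz predeceased; the 1/16 allotted to Grzegorz's branch passes to Grzegorz's issue by representation.
The 1/16 is divided into 3 equal shares of 1/48 among Pelagia, Halina, Oleg.
Pelagia is living and takes 1/48.
Halina is living and takes 1/48.
Oleg is living and takes 1/48.
Radoslaw is living and takes 1/4.
Eliasz predeceased; the 1/4 allotted to Eliasz's branch passes to Eliasz's issue by representation.
The 1/4 is divided into 3 equal shares of 1/12 among Waclaw, Nadia, Ireneusz.
Waclaw is living and takes 1/12.
Nadia is living and takes 1/12.
Ireneusz is living and takes 1/12.
Urszula is living and takes 1/4.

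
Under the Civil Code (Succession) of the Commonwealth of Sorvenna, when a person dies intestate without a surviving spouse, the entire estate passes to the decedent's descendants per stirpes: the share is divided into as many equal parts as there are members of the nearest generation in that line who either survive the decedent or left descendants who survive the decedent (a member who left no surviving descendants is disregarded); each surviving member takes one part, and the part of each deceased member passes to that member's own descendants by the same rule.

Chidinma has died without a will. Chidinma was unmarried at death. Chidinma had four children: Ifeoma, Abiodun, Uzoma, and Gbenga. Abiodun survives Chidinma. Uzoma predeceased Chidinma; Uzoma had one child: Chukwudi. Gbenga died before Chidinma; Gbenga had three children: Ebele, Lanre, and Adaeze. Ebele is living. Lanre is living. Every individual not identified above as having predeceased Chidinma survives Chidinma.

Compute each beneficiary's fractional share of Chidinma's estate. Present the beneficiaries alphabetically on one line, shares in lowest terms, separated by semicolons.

There is no surviving spouse, so the entire estate passes to Chidinma's descendants per stirpes.
The estate is divided into 4 equal shares of 1/4 among Ifeoma, Abiodun, Uzoma, Gbenga.
Ifeoma is living and takes 1/4.
Abiodun is living and takes 1/4.
Uzoma predeceased; the 1/4 allotted to Uzoma's branch passes to Uzoma's issue by representation.
Chukwudi is the sole taker at this level and receives the full 1/4.
Gbenga predeceased; the 1/4 allotted to Gbenga's branch passes to Gbenga's issue by representation.
The 1/4 is divided into 3 equal shares of 1/12 among Ebele, Lanre, Adaeze.
Ebele is living and takes 1/12.
Lanre is living and takes 1/12.
Adaeze is living and takes 1/12.

Abiodun 1/4; Adaeze 1/12; Chukwudi 1/4; Ebele 1/12; Ifeoma 1/4; Lanre 1/12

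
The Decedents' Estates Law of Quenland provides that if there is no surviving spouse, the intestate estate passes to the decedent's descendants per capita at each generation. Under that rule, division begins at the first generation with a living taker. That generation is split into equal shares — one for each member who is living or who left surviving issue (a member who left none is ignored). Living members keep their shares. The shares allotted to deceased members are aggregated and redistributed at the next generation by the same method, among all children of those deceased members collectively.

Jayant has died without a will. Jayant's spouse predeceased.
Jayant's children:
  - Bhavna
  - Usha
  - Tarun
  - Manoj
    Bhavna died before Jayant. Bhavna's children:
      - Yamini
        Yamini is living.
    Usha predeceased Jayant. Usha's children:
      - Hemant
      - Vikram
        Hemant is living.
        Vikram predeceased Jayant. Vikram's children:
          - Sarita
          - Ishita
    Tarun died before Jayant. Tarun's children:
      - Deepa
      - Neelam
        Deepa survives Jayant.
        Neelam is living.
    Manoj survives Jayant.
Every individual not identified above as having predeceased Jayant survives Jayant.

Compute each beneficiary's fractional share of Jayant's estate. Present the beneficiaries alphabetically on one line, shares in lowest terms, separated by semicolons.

Deepa 3/20; Hemant 3/20; Ishita 3/40; Manoj 1/4; Neelam 3/20; Sarita 3/40; Yamini 3/20

There is no surviving spouse, so the entire estate passes to Jayant's descendants per capita at each generation.
At generation 1 (Bhavna, Usha, Tarun, Manoj) there are 4 shares of (1)/4 = 1/4 each.
Living: Manoj — each takes 1/4.
Deceased: Bhavna, Usha, and Tarun. Their combined 3/4 is pooled and carried to generation 2.
At generation 2 (Yamini, Hemant, Vikram, Deepa, Neelam) there are 5 shares of (3/4)/5 = 3/20 each.
Living: Yamini, Hemant, Deepa, and Neelam — each takes 3/20.
Deceased: Vikram. That 3/20 share is carried to generation 3.
At generation 3 (Sarita, Ishita) there are 2 shares of (3/20)/2 = 3/40 each.
Living: Sarita and Ishita — each takes 3/40.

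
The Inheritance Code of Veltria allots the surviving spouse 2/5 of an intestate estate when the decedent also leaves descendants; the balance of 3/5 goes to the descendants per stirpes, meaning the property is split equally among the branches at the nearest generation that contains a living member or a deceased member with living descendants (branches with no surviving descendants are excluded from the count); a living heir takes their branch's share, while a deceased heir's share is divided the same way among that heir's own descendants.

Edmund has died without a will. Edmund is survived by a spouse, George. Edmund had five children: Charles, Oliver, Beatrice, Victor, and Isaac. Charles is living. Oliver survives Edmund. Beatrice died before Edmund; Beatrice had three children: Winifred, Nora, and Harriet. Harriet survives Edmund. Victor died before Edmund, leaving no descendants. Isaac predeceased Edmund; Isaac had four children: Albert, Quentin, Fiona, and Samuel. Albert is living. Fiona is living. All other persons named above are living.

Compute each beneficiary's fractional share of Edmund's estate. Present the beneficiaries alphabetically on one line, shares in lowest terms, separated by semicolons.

Albert 3/80; Charles 3/20; Fiona 3/80; George 2/5; Harriet 1/20; Nora 1/20; Oliver 3/20; Quentin 3/80; Samuel 3/80; Winifred 1/20

George, as surviving spouse, takes 2/5.
The remaining 3/5 passes to Edmund's descendants per stirpes.
Victor left no surviving issue, so that branch lapses and is disregarded.
The 3/5 is divided into 4 equal shares of 3/20 among Charles, Oliver, Beatrice, Isaac.
Charles is living and takes 3/20.
Oliver is living and takes 3/20.
Beatrice predeceased; the 3/20 allotted to Beatrice's branch passes to Beatrice's issue by representation.
The 3/20 is divided into 3 equal shares of 1/20 among Winifred, Nora, Harriet.
Winifred is living and takes 1/20.
Nora is living and takes 1/20.
Harriet is living and takes 1/20.
Isaac predeceased; the 3/20 allotted to Isaac's branch passes to Isaac's issue by representation.
The 3/20 is divided into 4 equal shares of 3/80 among Albert, Quentin, Fiona, Samuel.
Albert is living and takes 3/80.
Quentin is living and takes 3/80.
Fiona is living and takes 3/80.
Samuel is living and takes 3/80.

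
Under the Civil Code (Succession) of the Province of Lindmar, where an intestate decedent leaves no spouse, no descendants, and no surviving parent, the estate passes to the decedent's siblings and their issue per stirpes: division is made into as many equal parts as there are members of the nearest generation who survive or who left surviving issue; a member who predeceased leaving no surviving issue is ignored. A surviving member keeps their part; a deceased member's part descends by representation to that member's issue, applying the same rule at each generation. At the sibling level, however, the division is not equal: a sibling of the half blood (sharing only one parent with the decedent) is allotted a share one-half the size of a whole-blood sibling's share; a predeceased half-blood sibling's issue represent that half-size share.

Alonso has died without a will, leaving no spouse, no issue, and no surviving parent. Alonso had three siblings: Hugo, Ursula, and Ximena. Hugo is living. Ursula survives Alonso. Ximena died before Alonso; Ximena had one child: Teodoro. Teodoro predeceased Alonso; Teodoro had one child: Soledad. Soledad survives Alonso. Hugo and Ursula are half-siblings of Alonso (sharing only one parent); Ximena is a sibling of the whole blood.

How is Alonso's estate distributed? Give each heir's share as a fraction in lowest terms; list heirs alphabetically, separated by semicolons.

Hugo 1/4; Soledad 1/2; Ursula 1/4

No spouse, descendants, or parent survives, so the estate passes to Alonso's siblings per stirpes.
Half-blood siblings count for one-half the weight of whole-blood siblings at the initial division.
Dividing 1 in proportion to weights (total weight 2): Hugo (weight 1/2) → 1/4; Ursula (weight 1/2) → 1/4; Ximena (weight 1) → 1/2.
Hugo is living and takes 1/4.
Ursula is living and takes 1/4.
Ximena predeceased; the 1/2 allotted to Ximena's branch passes to Ximena's issue by representation.
Teodoro's line is the sole branch at this level, so the full 1/2 passes to Teodoro's issue by representation.
Soledad is the sole taker at this level and receives the full 1/2.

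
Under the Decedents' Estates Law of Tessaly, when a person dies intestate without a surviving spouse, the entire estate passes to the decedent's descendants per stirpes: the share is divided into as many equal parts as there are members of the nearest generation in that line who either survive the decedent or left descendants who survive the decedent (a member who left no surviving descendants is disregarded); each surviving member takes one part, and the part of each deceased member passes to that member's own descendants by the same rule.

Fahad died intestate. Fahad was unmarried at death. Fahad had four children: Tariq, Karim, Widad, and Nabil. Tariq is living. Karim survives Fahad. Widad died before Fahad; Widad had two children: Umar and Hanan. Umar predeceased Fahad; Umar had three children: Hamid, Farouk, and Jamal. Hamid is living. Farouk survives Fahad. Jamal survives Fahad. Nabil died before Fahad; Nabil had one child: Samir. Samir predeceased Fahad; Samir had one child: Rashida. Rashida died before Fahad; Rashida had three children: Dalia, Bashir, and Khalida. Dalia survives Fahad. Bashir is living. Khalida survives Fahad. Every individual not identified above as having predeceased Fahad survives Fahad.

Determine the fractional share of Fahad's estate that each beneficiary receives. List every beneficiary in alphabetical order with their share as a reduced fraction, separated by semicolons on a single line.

Bashir 1/12; Dalia 1/12; Farouk 1/24; Hamid 1/24; Hanan 1/8; Jamal 1/24; Karim 1/4; Khalida 1/12; Tariq 1/4

There is no surviving spouse, so the entire estate passes to Fahad's descendants per stirpes.
The estate is divided into 4 equal shares of 1/4 among Tariq, Karim, Widad, Nabil.
Tariq is living and takes 1/4.
Karim is living and takes 1/4.
Widad predeceased; the 1/4 allotted to Widad's branch passes to Widad's issue by representation.
The 1/4 is divided into 2 equal shares of 1/8 among Umar, Hanan.
Umar predeceased; the 1/8 allotted to Umar's branch passes to Umar's issue by representation.
The 1/8 is divided into 3 equal shares of 1/24 among Hamid, Farouk, Jamal.
Hamid is living and takes 1/24.
Farouk is living and takes 1/24.
Jamal is living and takes 1/24.
Hanan is living and takes 1/8.
Nabil predeceased; the 1/4 allotted to Nabil's branch passes to Nabil's issue by representation.
Samir's line is the sole branch at this level, so the full 1/4 passes to Samir's issue by representation.
Rashida's line is the sole branch at this level, so the full 1/4 passes to Rashida's issue by representation.
The 1/4 is divided into 3 equal shares of 1/12 among Dalia, Bashir, Khalida.
Dalia is living and takes 1/12.
Bashir is living and takes 1/12.
Khalida is living and takes 1/12.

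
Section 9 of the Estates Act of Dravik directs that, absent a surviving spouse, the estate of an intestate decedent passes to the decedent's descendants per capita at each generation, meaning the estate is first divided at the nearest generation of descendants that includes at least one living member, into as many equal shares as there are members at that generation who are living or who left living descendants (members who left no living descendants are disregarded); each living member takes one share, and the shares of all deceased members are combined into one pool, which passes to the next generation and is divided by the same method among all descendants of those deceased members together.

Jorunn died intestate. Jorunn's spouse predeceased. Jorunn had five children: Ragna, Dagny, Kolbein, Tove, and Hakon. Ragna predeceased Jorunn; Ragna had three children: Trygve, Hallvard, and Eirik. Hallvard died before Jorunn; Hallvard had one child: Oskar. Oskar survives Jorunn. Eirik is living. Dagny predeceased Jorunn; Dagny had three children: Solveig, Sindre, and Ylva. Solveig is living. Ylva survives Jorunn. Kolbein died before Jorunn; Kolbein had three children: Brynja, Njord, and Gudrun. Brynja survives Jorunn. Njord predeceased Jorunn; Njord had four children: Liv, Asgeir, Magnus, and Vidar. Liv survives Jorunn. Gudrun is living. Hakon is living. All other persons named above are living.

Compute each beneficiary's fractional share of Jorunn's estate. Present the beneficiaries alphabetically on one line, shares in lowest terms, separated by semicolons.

There is no surviving spouse, so the entire estate passes to Jorunn's descendants per capita at each generation.
At generation 1 (Ragna, Dagny, Kolbein, Tove, Hakon) there are 5 shares of (1)/5 = 1/5 each.
Living: Tove and Hakon — each takes 1/5.
Deceased: Ragna, Dagny, and Kolbein. Their combined 3/5 is pooled and carried to generation 2.
At generation 2 (Trygve, Hallvard, Eirik, Solveig, Sindre, Ylva, Brynja, Njord, Gudrun) there are 9 shares of (3/5)/9 = 1/15 each.
Living: Trygve, Eirik, Solveig, Sindre, Ylva, Brynja, and Gudrun — each takes 1/15.
Deceased: Hallvard and Njord. Their combined 2/15 is pooled and carried to generation 3.
At generation 3 (Oskar, Liv, Asgeir, Magnus, Vidar) there are 5 shares of (2/15)/5 = 2/75 each.
Living: Oskar, Liv, Asgeir, Magnus, and Vidar — each takes 2/75.

Asgeir 2/75; Brynja 1/15; Eirik 1/15; Gudrun 1/15; Hakon 1/5; Liv 2/75; Magnus 2/75; Oskar 2/75; Sindre 1/15; Solveig 1/15; Tove 1/5; Trygve 1/15; Vidar 2/75; Ylva 1/15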